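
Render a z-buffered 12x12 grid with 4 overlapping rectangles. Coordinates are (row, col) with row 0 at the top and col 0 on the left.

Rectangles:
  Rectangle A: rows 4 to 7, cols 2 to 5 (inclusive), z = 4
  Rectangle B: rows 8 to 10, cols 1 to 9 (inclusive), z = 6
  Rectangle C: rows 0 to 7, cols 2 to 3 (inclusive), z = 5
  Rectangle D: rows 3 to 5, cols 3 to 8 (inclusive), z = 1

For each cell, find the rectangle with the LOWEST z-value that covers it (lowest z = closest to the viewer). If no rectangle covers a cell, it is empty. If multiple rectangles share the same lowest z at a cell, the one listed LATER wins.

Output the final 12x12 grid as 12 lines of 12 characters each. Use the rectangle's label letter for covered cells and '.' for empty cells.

..CC........
..CC........
..CC........
..CDDDDDD...
..ADDDDDD...
..ADDDDDD...
..AAAA......
..AAAA......
.BBBBBBBBB..
.BBBBBBBBB..
.BBBBBBBBB..
............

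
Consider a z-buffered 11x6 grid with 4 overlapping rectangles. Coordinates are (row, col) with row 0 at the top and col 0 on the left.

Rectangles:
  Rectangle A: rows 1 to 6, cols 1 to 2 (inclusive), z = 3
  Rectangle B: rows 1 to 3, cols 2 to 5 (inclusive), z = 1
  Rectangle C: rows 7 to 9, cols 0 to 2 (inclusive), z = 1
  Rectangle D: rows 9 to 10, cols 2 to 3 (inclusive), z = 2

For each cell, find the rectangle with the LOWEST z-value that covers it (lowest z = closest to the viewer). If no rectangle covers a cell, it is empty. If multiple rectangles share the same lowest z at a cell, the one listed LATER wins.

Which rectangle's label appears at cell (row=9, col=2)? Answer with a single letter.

Answer: C

Derivation:
Check cell (9,2):
  A: rows 1-6 cols 1-2 -> outside (row miss)
  B: rows 1-3 cols 2-5 -> outside (row miss)
  C: rows 7-9 cols 0-2 z=1 -> covers; best now C (z=1)
  D: rows 9-10 cols 2-3 z=2 -> covers; best now C (z=1)
Winner: C at z=1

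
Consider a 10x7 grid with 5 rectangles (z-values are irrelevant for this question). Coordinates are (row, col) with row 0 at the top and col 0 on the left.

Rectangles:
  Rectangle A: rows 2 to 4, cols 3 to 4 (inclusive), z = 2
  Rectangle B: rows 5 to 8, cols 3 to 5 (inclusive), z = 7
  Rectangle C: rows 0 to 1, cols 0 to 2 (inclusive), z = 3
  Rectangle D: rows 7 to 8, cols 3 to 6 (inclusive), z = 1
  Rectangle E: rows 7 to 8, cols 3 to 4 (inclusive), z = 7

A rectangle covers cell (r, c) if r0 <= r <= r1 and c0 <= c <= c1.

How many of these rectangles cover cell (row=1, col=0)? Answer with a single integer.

Check cell (1,0):
  A: rows 2-4 cols 3-4 -> outside (row miss)
  B: rows 5-8 cols 3-5 -> outside (row miss)
  C: rows 0-1 cols 0-2 -> covers
  D: rows 7-8 cols 3-6 -> outside (row miss)
  E: rows 7-8 cols 3-4 -> outside (row miss)
Count covering = 1

Answer: 1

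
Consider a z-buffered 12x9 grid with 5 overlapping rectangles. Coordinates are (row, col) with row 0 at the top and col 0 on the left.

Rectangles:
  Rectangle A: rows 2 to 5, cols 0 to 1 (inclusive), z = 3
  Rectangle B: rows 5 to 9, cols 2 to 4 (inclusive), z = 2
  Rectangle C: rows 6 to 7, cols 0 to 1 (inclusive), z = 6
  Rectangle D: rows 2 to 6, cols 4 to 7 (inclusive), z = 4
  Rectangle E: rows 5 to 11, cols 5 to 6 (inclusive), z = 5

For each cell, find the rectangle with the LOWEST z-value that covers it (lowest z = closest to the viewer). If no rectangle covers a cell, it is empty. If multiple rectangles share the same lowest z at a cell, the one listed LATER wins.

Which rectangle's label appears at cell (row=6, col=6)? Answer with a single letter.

Check cell (6,6):
  A: rows 2-5 cols 0-1 -> outside (row miss)
  B: rows 5-9 cols 2-4 -> outside (col miss)
  C: rows 6-7 cols 0-1 -> outside (col miss)
  D: rows 2-6 cols 4-7 z=4 -> covers; best now D (z=4)
  E: rows 5-11 cols 5-6 z=5 -> covers; best now D (z=4)
Winner: D at z=4

Answer: D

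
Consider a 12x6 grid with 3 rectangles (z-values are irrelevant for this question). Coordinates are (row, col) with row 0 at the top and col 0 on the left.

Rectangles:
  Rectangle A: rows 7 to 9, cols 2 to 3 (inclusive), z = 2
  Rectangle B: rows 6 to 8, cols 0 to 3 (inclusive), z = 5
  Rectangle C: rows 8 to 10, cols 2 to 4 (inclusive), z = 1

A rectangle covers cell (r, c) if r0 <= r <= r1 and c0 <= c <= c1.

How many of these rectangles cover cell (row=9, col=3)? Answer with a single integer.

Answer: 2

Derivation:
Check cell (9,3):
  A: rows 7-9 cols 2-3 -> covers
  B: rows 6-8 cols 0-3 -> outside (row miss)
  C: rows 8-10 cols 2-4 -> covers
Count covering = 2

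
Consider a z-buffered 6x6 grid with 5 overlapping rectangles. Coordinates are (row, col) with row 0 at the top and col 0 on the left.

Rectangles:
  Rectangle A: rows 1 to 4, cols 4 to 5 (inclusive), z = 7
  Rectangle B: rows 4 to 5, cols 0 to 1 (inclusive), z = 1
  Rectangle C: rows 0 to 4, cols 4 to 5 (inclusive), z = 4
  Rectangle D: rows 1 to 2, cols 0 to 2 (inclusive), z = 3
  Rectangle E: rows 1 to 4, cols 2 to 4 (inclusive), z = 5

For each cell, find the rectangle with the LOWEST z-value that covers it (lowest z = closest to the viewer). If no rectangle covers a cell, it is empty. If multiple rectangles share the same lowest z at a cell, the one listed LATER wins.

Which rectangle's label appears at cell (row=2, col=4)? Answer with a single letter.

Check cell (2,4):
  A: rows 1-4 cols 4-5 z=7 -> covers; best now A (z=7)
  B: rows 4-5 cols 0-1 -> outside (row miss)
  C: rows 0-4 cols 4-5 z=4 -> covers; best now C (z=4)
  D: rows 1-2 cols 0-2 -> outside (col miss)
  E: rows 1-4 cols 2-4 z=5 -> covers; best now C (z=4)
Winner: C at z=4

Answer: C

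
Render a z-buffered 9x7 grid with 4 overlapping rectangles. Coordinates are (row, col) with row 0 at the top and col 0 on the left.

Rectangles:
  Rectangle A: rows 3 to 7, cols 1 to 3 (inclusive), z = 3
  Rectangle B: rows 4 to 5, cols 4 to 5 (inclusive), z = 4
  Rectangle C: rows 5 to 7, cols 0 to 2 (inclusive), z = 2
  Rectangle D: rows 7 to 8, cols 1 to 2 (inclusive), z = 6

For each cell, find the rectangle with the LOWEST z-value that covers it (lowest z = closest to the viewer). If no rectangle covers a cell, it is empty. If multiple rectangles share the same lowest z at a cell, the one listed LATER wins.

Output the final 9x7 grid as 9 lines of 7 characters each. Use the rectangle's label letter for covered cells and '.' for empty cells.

.......
.......
.......
.AAA...
.AAABB.
CCCABB.
CCCA...
CCCA...
.DD....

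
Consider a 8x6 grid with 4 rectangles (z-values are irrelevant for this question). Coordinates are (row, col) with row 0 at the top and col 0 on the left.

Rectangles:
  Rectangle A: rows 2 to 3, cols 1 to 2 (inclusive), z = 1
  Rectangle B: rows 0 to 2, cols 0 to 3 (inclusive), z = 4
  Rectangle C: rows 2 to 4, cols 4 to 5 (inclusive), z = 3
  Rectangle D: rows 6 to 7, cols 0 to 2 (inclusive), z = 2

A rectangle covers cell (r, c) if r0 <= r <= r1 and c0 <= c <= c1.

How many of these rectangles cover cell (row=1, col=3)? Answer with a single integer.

Answer: 1

Derivation:
Check cell (1,3):
  A: rows 2-3 cols 1-2 -> outside (row miss)
  B: rows 0-2 cols 0-3 -> covers
  C: rows 2-4 cols 4-5 -> outside (row miss)
  D: rows 6-7 cols 0-2 -> outside (row miss)
Count covering = 1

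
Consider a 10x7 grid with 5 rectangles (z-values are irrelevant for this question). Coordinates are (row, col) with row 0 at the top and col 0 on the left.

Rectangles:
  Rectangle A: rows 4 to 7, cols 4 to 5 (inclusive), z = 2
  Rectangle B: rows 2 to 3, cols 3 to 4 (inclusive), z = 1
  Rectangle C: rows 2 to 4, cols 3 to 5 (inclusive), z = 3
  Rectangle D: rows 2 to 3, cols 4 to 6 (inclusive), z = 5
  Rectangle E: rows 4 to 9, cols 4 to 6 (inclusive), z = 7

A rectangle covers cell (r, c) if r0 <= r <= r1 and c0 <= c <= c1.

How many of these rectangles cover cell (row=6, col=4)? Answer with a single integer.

Check cell (6,4):
  A: rows 4-7 cols 4-5 -> covers
  B: rows 2-3 cols 3-4 -> outside (row miss)
  C: rows 2-4 cols 3-5 -> outside (row miss)
  D: rows 2-3 cols 4-6 -> outside (row miss)
  E: rows 4-9 cols 4-6 -> covers
Count covering = 2

Answer: 2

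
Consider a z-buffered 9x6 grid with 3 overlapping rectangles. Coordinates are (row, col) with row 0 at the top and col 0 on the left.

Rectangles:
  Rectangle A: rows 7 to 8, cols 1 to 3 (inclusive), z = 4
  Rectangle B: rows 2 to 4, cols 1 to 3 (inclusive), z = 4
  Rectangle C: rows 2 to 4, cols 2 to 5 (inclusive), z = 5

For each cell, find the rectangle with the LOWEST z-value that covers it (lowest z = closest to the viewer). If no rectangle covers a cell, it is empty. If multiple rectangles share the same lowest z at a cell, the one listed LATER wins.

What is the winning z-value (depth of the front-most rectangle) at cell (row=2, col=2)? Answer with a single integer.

Answer: 4

Derivation:
Check cell (2,2):
  A: rows 7-8 cols 1-3 -> outside (row miss)
  B: rows 2-4 cols 1-3 z=4 -> covers; best now B (z=4)
  C: rows 2-4 cols 2-5 z=5 -> covers; best now B (z=4)
Winner: B at z=4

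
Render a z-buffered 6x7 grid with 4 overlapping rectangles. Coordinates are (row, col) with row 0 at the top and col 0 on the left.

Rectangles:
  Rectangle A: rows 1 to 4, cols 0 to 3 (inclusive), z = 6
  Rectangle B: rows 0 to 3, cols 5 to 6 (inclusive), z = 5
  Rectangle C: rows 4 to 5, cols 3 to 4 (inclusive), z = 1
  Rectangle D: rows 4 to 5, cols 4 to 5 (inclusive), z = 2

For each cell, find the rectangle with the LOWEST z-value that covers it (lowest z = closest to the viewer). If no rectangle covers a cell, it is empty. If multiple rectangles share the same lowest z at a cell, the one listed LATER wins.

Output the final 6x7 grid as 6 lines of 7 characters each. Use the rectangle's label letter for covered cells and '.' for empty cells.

.....BB
AAAA.BB
AAAA.BB
AAAA.BB
AAACCD.
...CCD.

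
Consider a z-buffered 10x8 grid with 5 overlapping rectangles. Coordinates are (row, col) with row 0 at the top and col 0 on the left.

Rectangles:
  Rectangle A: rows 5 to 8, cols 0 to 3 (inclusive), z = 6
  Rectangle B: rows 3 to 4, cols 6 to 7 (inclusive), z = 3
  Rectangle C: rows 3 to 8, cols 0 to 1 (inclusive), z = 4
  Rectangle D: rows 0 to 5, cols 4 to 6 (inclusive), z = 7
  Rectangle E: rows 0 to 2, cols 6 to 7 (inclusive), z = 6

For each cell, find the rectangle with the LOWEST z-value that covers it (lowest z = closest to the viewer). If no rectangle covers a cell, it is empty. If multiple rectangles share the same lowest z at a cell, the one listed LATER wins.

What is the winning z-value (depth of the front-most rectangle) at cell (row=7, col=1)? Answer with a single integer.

Answer: 4

Derivation:
Check cell (7,1):
  A: rows 5-8 cols 0-3 z=6 -> covers; best now A (z=6)
  B: rows 3-4 cols 6-7 -> outside (row miss)
  C: rows 3-8 cols 0-1 z=4 -> covers; best now C (z=4)
  D: rows 0-5 cols 4-6 -> outside (row miss)
  E: rows 0-2 cols 6-7 -> outside (row miss)
Winner: C at z=4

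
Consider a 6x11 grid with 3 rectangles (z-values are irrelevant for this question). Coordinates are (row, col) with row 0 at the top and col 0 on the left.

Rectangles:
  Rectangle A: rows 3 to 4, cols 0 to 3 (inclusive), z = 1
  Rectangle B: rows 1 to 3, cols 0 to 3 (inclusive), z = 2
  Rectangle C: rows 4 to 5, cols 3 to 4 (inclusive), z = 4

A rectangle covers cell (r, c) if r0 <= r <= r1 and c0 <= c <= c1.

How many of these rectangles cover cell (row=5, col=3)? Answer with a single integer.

Answer: 1

Derivation:
Check cell (5,3):
  A: rows 3-4 cols 0-3 -> outside (row miss)
  B: rows 1-3 cols 0-3 -> outside (row miss)
  C: rows 4-5 cols 3-4 -> covers
Count covering = 1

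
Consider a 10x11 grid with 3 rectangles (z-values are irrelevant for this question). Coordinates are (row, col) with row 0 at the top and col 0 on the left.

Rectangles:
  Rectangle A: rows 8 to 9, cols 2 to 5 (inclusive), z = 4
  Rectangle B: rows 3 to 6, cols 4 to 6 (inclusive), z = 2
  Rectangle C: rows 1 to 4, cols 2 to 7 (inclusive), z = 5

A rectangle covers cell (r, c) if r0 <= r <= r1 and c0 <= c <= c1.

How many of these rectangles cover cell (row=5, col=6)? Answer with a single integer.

Check cell (5,6):
  A: rows 8-9 cols 2-5 -> outside (row miss)
  B: rows 3-6 cols 4-6 -> covers
  C: rows 1-4 cols 2-7 -> outside (row miss)
Count covering = 1

Answer: 1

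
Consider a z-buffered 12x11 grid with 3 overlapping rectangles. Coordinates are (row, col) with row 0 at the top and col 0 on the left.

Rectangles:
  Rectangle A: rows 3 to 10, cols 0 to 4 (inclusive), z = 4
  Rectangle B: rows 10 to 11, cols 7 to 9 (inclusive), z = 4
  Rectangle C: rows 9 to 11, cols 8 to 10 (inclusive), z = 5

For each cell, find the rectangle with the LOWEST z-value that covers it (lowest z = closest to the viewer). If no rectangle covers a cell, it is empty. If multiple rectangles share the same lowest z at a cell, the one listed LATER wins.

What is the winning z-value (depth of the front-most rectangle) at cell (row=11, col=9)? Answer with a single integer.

Check cell (11,9):
  A: rows 3-10 cols 0-4 -> outside (row miss)
  B: rows 10-11 cols 7-9 z=4 -> covers; best now B (z=4)
  C: rows 9-11 cols 8-10 z=5 -> covers; best now B (z=4)
Winner: B at z=4

Answer: 4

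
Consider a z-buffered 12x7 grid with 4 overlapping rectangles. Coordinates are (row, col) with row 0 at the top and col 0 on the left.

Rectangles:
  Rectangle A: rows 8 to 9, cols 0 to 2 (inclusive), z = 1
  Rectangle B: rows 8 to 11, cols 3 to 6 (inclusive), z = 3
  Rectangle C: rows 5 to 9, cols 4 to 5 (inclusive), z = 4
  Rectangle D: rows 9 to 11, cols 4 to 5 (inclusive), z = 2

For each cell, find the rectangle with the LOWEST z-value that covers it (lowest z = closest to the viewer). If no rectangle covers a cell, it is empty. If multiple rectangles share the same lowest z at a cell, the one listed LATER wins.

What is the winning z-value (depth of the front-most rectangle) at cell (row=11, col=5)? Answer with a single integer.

Check cell (11,5):
  A: rows 8-9 cols 0-2 -> outside (row miss)
  B: rows 8-11 cols 3-6 z=3 -> covers; best now B (z=3)
  C: rows 5-9 cols 4-5 -> outside (row miss)
  D: rows 9-11 cols 4-5 z=2 -> covers; best now D (z=2)
Winner: D at z=2

Answer: 2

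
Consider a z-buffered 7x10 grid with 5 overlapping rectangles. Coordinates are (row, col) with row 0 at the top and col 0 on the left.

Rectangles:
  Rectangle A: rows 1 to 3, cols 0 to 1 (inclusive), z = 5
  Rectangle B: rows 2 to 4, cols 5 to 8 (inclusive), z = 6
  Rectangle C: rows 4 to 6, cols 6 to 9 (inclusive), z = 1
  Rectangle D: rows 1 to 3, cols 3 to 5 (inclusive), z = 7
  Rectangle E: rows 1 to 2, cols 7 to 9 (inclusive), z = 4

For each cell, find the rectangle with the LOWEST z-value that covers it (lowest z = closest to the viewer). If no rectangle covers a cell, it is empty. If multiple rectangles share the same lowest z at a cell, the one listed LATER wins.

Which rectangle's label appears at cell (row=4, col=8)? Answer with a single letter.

Check cell (4,8):
  A: rows 1-3 cols 0-1 -> outside (row miss)
  B: rows 2-4 cols 5-8 z=6 -> covers; best now B (z=6)
  C: rows 4-6 cols 6-9 z=1 -> covers; best now C (z=1)
  D: rows 1-3 cols 3-5 -> outside (row miss)
  E: rows 1-2 cols 7-9 -> outside (row miss)
Winner: C at z=1

Answer: C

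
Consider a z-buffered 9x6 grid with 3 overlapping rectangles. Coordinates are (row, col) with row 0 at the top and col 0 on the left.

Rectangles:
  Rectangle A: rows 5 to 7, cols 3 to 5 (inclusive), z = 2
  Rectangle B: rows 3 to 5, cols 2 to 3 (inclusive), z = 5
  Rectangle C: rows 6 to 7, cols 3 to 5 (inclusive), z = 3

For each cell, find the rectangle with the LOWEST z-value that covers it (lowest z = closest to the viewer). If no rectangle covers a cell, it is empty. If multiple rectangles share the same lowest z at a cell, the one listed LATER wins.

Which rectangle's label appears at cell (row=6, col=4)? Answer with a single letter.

Answer: A

Derivation:
Check cell (6,4):
  A: rows 5-7 cols 3-5 z=2 -> covers; best now A (z=2)
  B: rows 3-5 cols 2-3 -> outside (row miss)
  C: rows 6-7 cols 3-5 z=3 -> covers; best now A (z=2)
Winner: A at z=2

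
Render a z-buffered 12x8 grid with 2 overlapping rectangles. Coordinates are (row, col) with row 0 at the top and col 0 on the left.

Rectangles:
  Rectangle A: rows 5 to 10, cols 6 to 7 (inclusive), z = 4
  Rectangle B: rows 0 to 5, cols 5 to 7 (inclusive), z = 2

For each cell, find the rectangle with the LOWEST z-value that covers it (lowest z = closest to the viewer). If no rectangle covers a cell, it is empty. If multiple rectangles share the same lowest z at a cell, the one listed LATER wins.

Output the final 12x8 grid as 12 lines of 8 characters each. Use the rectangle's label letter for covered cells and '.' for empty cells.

.....BBB
.....BBB
.....BBB
.....BBB
.....BBB
.....BBB
......AA
......AA
......AA
......AA
......AA
........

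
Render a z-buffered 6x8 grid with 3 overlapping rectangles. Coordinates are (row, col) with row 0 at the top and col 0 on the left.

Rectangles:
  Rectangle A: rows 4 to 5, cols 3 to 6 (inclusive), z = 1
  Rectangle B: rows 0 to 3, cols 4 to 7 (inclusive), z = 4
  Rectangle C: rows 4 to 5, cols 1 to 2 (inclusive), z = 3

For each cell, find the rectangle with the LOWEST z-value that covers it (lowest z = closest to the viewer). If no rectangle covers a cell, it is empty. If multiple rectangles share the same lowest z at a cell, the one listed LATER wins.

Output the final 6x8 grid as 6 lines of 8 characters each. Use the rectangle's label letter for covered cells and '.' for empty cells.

....BBBB
....BBBB
....BBBB
....BBBB
.CCAAAA.
.CCAAAA.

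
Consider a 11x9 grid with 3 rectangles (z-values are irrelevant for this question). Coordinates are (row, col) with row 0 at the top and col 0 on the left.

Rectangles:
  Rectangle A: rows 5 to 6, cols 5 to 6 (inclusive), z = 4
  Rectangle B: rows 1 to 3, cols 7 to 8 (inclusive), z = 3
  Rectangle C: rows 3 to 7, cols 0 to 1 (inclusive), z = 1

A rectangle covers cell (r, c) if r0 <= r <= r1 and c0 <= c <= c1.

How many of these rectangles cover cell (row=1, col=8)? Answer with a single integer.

Answer: 1

Derivation:
Check cell (1,8):
  A: rows 5-6 cols 5-6 -> outside (row miss)
  B: rows 1-3 cols 7-8 -> covers
  C: rows 3-7 cols 0-1 -> outside (row miss)
Count covering = 1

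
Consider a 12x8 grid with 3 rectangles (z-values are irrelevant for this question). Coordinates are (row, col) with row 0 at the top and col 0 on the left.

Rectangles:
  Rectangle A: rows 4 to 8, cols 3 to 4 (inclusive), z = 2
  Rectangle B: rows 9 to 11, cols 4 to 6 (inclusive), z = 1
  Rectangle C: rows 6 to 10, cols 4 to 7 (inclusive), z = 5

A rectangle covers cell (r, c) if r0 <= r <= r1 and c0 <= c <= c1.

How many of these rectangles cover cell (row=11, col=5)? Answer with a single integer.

Check cell (11,5):
  A: rows 4-8 cols 3-4 -> outside (row miss)
  B: rows 9-11 cols 4-6 -> covers
  C: rows 6-10 cols 4-7 -> outside (row miss)
Count covering = 1

Answer: 1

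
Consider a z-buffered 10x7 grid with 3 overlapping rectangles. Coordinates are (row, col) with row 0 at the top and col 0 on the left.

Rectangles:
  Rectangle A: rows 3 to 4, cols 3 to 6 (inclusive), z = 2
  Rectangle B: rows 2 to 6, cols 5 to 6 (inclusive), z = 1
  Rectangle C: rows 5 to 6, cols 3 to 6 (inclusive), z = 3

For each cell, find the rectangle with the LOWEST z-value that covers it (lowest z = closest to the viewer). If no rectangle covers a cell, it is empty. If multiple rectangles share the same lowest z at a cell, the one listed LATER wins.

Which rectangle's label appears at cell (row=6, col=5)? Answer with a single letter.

Check cell (6,5):
  A: rows 3-4 cols 3-6 -> outside (row miss)
  B: rows 2-6 cols 5-6 z=1 -> covers; best now B (z=1)
  C: rows 5-6 cols 3-6 z=3 -> covers; best now B (z=1)
Winner: B at z=1

Answer: B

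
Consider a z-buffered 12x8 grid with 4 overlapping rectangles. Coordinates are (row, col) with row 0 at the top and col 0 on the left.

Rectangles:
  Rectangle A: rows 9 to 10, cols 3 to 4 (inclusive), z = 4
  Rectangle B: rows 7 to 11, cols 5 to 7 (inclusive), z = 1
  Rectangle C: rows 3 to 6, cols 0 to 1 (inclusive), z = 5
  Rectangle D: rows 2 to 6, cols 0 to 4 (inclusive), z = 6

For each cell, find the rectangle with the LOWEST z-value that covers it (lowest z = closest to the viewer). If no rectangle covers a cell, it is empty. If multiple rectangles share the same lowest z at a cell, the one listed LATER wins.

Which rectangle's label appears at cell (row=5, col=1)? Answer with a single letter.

Answer: C

Derivation:
Check cell (5,1):
  A: rows 9-10 cols 3-4 -> outside (row miss)
  B: rows 7-11 cols 5-7 -> outside (row miss)
  C: rows 3-6 cols 0-1 z=5 -> covers; best now C (z=5)
  D: rows 2-6 cols 0-4 z=6 -> covers; best now C (z=5)
Winner: C at z=5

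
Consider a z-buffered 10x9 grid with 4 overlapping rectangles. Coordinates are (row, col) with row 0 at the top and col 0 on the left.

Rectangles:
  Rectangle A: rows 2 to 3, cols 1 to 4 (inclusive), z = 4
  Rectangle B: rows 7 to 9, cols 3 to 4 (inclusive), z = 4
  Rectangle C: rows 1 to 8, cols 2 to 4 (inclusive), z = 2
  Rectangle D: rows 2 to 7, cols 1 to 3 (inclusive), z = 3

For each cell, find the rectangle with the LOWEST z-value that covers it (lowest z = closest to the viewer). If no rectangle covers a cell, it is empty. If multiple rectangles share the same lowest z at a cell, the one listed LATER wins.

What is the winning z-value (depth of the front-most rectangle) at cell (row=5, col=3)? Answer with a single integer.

Answer: 2

Derivation:
Check cell (5,3):
  A: rows 2-3 cols 1-4 -> outside (row miss)
  B: rows 7-9 cols 3-4 -> outside (row miss)
  C: rows 1-8 cols 2-4 z=2 -> covers; best now C (z=2)
  D: rows 2-7 cols 1-3 z=3 -> covers; best now C (z=2)
Winner: C at z=2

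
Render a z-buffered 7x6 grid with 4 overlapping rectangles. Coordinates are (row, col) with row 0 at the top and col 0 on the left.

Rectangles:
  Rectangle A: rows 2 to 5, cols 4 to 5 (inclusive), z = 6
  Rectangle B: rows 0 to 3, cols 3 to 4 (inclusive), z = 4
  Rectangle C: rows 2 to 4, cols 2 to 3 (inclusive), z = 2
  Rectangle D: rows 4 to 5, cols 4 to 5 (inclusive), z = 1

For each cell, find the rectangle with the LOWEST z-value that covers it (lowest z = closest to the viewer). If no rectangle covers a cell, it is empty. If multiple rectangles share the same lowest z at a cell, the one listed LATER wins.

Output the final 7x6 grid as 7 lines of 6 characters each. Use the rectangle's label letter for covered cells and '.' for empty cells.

...BB.
...BB.
..CCBA
..CCBA
..CCDD
....DD
......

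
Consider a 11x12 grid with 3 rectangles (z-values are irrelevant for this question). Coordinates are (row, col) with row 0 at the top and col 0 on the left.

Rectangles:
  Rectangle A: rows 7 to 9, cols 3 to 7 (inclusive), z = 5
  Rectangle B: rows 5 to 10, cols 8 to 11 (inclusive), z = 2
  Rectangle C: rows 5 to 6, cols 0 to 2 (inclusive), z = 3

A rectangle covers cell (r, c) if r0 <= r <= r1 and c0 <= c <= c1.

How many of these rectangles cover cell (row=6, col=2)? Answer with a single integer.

Answer: 1

Derivation:
Check cell (6,2):
  A: rows 7-9 cols 3-7 -> outside (row miss)
  B: rows 5-10 cols 8-11 -> outside (col miss)
  C: rows 5-6 cols 0-2 -> covers
Count covering = 1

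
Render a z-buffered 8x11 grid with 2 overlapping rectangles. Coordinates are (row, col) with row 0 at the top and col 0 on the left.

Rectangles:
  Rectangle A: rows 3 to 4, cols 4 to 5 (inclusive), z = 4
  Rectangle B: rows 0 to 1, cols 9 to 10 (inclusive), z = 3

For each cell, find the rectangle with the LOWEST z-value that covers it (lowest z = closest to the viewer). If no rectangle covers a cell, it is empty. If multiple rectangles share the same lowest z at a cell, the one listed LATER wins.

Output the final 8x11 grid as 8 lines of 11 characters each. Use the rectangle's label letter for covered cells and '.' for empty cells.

.........BB
.........BB
...........
....AA.....
....AA.....
...........
...........
...........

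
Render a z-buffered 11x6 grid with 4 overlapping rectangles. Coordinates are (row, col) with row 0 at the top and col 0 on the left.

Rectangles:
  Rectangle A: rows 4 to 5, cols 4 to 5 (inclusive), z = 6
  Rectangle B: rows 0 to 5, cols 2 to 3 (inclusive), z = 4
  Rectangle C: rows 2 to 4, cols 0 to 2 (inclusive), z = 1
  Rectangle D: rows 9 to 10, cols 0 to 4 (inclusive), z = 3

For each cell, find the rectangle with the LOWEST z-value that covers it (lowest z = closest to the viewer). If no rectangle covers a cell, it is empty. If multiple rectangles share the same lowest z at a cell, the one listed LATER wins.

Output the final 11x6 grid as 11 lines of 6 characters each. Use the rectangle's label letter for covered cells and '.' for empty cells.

..BB..
..BB..
CCCB..
CCCB..
CCCBAA
..BBAA
......
......
......
DDDDD.
DDDDD.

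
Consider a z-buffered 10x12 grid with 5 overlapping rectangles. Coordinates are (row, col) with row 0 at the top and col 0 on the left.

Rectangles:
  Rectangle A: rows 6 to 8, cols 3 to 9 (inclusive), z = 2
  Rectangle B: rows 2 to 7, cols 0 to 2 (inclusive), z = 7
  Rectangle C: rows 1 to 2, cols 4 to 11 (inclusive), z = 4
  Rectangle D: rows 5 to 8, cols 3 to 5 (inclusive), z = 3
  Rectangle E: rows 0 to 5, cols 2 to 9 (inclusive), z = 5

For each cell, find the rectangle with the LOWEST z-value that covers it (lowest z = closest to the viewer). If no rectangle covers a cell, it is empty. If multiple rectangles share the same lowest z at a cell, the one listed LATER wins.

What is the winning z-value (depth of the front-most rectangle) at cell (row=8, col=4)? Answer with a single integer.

Check cell (8,4):
  A: rows 6-8 cols 3-9 z=2 -> covers; best now A (z=2)
  B: rows 2-7 cols 0-2 -> outside (row miss)
  C: rows 1-2 cols 4-11 -> outside (row miss)
  D: rows 5-8 cols 3-5 z=3 -> covers; best now A (z=2)
  E: rows 0-5 cols 2-9 -> outside (row miss)
Winner: A at z=2

Answer: 2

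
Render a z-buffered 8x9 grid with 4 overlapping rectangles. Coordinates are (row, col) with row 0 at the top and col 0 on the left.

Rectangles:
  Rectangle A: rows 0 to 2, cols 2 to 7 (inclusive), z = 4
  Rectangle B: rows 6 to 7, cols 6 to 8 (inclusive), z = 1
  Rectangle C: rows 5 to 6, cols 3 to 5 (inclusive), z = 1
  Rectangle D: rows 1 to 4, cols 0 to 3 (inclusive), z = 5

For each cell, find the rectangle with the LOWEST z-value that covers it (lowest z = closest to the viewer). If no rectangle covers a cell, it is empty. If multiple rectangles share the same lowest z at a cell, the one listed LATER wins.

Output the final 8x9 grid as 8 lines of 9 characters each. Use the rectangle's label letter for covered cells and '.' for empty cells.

..AAAAAA.
DDAAAAAA.
DDAAAAAA.
DDDD.....
DDDD.....
...CCC...
...CCCBBB
......BBB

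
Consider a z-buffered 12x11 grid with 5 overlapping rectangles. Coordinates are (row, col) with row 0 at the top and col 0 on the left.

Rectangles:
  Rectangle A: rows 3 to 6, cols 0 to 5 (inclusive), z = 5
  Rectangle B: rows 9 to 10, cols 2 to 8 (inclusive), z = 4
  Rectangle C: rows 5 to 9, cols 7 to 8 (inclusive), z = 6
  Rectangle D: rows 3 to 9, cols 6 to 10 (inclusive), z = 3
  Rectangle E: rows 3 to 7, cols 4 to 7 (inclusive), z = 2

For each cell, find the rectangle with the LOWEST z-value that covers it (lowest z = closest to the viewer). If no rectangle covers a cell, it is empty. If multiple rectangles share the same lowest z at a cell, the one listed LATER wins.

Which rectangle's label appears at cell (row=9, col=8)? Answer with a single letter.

Check cell (9,8):
  A: rows 3-6 cols 0-5 -> outside (row miss)
  B: rows 9-10 cols 2-8 z=4 -> covers; best now B (z=4)
  C: rows 5-9 cols 7-8 z=6 -> covers; best now B (z=4)
  D: rows 3-9 cols 6-10 z=3 -> covers; best now D (z=3)
  E: rows 3-7 cols 4-7 -> outside (row miss)
Winner: D at z=3

Answer: D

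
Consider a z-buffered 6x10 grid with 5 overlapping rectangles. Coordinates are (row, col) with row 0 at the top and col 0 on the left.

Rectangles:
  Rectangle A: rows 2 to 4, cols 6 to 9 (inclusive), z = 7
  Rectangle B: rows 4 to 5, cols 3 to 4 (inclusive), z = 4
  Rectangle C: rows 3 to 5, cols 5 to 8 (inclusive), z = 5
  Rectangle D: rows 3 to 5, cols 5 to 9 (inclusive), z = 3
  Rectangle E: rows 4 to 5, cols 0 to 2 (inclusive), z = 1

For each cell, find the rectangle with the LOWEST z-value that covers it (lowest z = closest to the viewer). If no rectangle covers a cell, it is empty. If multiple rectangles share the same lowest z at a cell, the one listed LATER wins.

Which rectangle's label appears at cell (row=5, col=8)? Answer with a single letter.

Answer: D

Derivation:
Check cell (5,8):
  A: rows 2-4 cols 6-9 -> outside (row miss)
  B: rows 4-5 cols 3-4 -> outside (col miss)
  C: rows 3-5 cols 5-8 z=5 -> covers; best now C (z=5)
  D: rows 3-5 cols 5-9 z=3 -> covers; best now D (z=3)
  E: rows 4-5 cols 0-2 -> outside (col miss)
Winner: D at z=3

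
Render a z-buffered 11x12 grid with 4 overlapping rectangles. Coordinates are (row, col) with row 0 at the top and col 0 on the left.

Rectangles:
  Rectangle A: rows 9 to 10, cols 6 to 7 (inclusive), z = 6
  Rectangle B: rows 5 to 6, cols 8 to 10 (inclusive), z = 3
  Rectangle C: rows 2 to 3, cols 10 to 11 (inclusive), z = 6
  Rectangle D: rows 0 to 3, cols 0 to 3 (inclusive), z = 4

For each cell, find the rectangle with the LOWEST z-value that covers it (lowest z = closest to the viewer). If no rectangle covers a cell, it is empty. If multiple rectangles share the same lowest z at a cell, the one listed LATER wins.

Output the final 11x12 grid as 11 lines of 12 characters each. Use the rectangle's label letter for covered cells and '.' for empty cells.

DDDD........
DDDD........
DDDD......CC
DDDD......CC
............
........BBB.
........BBB.
............
............
......AA....
......AA....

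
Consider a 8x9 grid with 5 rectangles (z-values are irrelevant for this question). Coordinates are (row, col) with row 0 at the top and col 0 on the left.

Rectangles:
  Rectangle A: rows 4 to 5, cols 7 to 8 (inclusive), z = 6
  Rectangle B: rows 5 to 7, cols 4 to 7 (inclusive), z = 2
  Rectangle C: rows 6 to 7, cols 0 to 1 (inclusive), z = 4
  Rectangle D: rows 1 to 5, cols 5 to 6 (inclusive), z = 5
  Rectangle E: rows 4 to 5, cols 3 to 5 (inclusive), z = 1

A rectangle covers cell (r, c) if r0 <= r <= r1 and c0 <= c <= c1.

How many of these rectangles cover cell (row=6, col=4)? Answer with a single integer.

Check cell (6,4):
  A: rows 4-5 cols 7-8 -> outside (row miss)
  B: rows 5-7 cols 4-7 -> covers
  C: rows 6-7 cols 0-1 -> outside (col miss)
  D: rows 1-5 cols 5-6 -> outside (row miss)
  E: rows 4-5 cols 3-5 -> outside (row miss)
Count covering = 1

Answer: 1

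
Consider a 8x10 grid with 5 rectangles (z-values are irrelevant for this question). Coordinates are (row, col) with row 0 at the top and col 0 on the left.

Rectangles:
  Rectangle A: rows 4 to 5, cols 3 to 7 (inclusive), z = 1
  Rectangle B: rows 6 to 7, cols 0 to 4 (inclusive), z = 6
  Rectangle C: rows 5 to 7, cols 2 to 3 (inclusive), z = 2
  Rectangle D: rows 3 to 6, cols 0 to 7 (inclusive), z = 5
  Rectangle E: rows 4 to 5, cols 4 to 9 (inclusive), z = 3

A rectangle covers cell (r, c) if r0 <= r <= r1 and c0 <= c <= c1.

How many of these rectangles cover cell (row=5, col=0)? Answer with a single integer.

Answer: 1

Derivation:
Check cell (5,0):
  A: rows 4-5 cols 3-7 -> outside (col miss)
  B: rows 6-7 cols 0-4 -> outside (row miss)
  C: rows 5-7 cols 2-3 -> outside (col miss)
  D: rows 3-6 cols 0-7 -> covers
  E: rows 4-5 cols 4-9 -> outside (col miss)
Count covering = 1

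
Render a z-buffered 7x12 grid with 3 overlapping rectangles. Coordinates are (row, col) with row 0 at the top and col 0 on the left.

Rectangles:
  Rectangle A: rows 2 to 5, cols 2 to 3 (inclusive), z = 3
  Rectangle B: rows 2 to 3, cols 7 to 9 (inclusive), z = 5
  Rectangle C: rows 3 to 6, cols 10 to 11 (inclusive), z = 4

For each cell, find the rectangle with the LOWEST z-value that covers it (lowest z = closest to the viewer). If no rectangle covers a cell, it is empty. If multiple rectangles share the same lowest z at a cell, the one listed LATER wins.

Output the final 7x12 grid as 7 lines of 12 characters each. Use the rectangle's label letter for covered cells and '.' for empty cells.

............
............
..AA...BBB..
..AA...BBBCC
..AA......CC
..AA......CC
..........CC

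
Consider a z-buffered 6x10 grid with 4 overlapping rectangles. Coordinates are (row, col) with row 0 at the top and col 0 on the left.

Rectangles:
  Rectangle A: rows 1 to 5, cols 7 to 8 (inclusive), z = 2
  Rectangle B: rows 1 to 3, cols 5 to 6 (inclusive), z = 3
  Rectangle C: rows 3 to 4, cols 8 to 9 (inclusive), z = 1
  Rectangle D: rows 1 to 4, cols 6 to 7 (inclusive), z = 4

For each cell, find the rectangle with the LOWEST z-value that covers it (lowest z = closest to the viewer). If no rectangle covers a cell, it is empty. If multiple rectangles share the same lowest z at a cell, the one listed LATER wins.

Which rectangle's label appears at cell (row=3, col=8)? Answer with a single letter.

Answer: C

Derivation:
Check cell (3,8):
  A: rows 1-5 cols 7-8 z=2 -> covers; best now A (z=2)
  B: rows 1-3 cols 5-6 -> outside (col miss)
  C: rows 3-4 cols 8-9 z=1 -> covers; best now C (z=1)
  D: rows 1-4 cols 6-7 -> outside (col miss)
Winner: C at z=1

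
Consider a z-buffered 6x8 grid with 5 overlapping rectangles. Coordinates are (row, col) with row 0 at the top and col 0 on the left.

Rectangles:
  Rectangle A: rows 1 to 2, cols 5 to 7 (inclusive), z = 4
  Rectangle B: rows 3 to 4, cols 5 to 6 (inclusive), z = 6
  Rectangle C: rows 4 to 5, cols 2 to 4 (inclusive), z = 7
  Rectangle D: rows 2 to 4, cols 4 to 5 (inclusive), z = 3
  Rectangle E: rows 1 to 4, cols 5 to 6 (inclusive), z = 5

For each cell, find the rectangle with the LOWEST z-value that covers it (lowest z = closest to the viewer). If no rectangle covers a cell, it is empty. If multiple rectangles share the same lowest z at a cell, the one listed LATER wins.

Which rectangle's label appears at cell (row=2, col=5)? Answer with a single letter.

Check cell (2,5):
  A: rows 1-2 cols 5-7 z=4 -> covers; best now A (z=4)
  B: rows 3-4 cols 5-6 -> outside (row miss)
  C: rows 4-5 cols 2-4 -> outside (row miss)
  D: rows 2-4 cols 4-5 z=3 -> covers; best now D (z=3)
  E: rows 1-4 cols 5-6 z=5 -> covers; best now D (z=3)
Winner: D at z=3

Answer: D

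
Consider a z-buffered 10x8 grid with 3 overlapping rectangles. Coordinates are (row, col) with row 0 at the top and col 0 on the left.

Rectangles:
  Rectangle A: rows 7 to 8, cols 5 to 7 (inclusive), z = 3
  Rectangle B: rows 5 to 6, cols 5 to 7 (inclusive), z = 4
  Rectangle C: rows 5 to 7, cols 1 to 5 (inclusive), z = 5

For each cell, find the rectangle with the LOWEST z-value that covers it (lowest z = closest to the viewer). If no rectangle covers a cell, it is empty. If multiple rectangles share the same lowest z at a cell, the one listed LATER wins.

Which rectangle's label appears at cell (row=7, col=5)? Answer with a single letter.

Answer: A

Derivation:
Check cell (7,5):
  A: rows 7-8 cols 5-7 z=3 -> covers; best now A (z=3)
  B: rows 5-6 cols 5-7 -> outside (row miss)
  C: rows 5-7 cols 1-5 z=5 -> covers; best now A (z=3)
Winner: A at z=3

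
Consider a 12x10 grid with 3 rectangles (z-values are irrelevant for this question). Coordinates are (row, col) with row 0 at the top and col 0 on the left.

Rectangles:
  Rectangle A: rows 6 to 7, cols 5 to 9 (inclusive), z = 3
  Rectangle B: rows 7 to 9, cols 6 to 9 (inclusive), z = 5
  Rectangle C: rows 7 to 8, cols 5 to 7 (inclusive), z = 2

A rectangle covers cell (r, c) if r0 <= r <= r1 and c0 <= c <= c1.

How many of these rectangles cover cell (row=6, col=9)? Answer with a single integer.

Answer: 1

Derivation:
Check cell (6,9):
  A: rows 6-7 cols 5-9 -> covers
  B: rows 7-9 cols 6-9 -> outside (row miss)
  C: rows 7-8 cols 5-7 -> outside (row miss)
Count covering = 1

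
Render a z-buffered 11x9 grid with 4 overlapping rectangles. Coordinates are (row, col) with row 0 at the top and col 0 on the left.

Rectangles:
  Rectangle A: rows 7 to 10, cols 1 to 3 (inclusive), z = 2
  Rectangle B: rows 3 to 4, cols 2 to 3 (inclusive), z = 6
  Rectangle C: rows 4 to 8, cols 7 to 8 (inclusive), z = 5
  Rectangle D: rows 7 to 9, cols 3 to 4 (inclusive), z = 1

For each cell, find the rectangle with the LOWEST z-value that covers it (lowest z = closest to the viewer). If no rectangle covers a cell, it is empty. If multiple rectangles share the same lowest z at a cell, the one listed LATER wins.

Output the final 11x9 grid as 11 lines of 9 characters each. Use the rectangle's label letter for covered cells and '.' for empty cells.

.........
.........
.........
..BB.....
..BB...CC
.......CC
.......CC
.AADD..CC
.AADD..CC
.AADD....
.AAA.....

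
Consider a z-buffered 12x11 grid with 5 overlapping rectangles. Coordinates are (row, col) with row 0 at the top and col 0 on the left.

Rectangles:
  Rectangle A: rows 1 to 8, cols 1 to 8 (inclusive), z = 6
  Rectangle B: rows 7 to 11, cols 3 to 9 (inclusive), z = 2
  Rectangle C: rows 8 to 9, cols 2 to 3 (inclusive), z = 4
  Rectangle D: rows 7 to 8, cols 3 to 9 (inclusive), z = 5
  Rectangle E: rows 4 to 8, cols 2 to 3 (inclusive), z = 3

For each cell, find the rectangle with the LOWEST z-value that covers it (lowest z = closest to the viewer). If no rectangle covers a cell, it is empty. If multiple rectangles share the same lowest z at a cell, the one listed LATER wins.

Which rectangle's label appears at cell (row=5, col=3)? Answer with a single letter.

Check cell (5,3):
  A: rows 1-8 cols 1-8 z=6 -> covers; best now A (z=6)
  B: rows 7-11 cols 3-9 -> outside (row miss)
  C: rows 8-9 cols 2-3 -> outside (row miss)
  D: rows 7-8 cols 3-9 -> outside (row miss)
  E: rows 4-8 cols 2-3 z=3 -> covers; best now E (z=3)
Winner: E at z=3

Answer: E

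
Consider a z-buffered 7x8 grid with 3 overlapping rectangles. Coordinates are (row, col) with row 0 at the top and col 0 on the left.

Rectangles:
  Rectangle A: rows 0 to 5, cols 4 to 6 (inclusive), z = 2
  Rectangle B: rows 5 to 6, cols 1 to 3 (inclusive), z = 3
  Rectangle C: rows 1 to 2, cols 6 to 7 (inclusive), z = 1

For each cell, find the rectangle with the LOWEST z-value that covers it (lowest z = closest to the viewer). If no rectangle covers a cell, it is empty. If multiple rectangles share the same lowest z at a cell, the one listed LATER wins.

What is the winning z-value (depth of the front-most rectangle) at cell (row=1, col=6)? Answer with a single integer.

Answer: 1

Derivation:
Check cell (1,6):
  A: rows 0-5 cols 4-6 z=2 -> covers; best now A (z=2)
  B: rows 5-6 cols 1-3 -> outside (row miss)
  C: rows 1-2 cols 6-7 z=1 -> covers; best now C (z=1)
Winner: C at z=1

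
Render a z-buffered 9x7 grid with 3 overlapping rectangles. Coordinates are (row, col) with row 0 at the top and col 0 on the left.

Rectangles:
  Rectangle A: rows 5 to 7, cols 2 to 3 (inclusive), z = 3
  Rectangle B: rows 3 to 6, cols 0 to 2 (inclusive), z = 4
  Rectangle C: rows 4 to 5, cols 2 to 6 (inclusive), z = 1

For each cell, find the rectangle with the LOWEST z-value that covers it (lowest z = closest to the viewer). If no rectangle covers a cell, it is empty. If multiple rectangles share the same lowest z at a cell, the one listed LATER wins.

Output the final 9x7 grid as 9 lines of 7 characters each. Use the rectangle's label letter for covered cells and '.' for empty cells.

.......
.......
.......
BBB....
BBCCCCC
BBCCCCC
BBAA...
..AA...
.......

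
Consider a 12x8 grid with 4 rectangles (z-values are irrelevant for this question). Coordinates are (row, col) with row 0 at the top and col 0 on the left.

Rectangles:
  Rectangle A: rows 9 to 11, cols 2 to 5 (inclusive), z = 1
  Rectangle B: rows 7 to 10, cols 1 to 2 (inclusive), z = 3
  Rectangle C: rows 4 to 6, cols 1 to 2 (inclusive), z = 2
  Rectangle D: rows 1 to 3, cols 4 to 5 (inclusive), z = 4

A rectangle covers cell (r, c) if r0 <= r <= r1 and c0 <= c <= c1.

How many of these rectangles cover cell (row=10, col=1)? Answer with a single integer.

Answer: 1

Derivation:
Check cell (10,1):
  A: rows 9-11 cols 2-5 -> outside (col miss)
  B: rows 7-10 cols 1-2 -> covers
  C: rows 4-6 cols 1-2 -> outside (row miss)
  D: rows 1-3 cols 4-5 -> outside (row miss)
Count covering = 1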